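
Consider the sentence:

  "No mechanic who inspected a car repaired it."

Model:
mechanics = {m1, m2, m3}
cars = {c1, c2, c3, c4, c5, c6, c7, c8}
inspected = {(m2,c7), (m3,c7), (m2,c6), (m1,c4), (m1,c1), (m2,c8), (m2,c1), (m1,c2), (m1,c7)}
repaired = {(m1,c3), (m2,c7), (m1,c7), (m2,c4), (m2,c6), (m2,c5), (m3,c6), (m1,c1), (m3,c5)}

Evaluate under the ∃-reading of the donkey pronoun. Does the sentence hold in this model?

False

"it" takes "a car" as antecedent — a donkey pronoun bound across the clause boundary.
Truth condition: for no (m,c) with inspected(m,c) does repaired(m,c) hold.
Restrictor pairs — does the scope hold? (m1,c1):holds  (m1,c2):fails  (m1,c4):fails  (m1,c7):holds  (m2,c1):fails  (m2,c6):holds  (m2,c7):holds  (m2,c8):fails  (m3,c7):fails
Scope holds for 4 pair(s), so the sentence is false.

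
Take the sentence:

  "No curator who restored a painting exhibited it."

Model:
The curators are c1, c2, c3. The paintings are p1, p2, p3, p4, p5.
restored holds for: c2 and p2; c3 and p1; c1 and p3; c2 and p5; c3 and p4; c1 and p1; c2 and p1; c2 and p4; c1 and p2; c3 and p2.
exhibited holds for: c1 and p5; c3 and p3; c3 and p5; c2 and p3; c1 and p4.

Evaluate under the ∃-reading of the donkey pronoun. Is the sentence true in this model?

"it" takes "a painting" as antecedent — a donkey pronoun bound across the clause boundary.
Truth condition: for no (c,p) with restored(c,p) does exhibited(c,p) hold.
Restrictor pairs — does the scope hold? (c1,p1):fails  (c1,p2):fails  (c1,p3):fails  (c2,p1):fails  (c2,p2):fails  (c2,p4):fails  (c2,p5):fails  (c3,p1):fails  (c3,p2):fails  (c3,p4):fails
Scope holds for no restrictor pair, so the sentence is true.

True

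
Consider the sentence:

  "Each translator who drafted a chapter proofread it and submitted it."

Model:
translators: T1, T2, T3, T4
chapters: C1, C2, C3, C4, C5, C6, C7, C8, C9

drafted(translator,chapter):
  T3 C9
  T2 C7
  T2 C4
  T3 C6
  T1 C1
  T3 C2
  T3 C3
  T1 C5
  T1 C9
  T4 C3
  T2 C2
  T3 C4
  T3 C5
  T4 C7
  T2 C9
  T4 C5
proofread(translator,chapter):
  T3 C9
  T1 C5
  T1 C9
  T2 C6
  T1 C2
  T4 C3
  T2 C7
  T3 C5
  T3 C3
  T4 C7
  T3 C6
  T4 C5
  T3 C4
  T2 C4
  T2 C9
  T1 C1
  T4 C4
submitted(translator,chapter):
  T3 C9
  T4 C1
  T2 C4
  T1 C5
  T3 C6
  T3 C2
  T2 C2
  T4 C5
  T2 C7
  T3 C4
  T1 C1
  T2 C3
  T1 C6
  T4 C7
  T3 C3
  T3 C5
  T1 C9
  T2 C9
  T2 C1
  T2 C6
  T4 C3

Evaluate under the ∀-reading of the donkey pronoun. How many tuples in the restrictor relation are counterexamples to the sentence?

"it" takes "a chapter" as antecedent — a donkey pronoun bound across the clause boundary.
Strong reading: for every (t,c) with drafted(t,c), proofread(t,c) ∧ submitted(t,c).
Restrictor pairs: (T1,C1) ✓  (T1,C5) ✓  (T1,C9) ✓  (T2,C2) ✗  (T2,C4) ✓  (T2,C7) ✓  (T2,C9) ✓  (T3,C2) ✗  (T3,C3) ✓  (T3,C4) ✓  (T3,C5) ✓  (T3,C6) ✓  (T3,C9) ✓  (T4,C3) ✓  (T4,C5) ✓  (T4,C7) ✓
Counterexamples (restrictor pairs failing the scope): 2.

2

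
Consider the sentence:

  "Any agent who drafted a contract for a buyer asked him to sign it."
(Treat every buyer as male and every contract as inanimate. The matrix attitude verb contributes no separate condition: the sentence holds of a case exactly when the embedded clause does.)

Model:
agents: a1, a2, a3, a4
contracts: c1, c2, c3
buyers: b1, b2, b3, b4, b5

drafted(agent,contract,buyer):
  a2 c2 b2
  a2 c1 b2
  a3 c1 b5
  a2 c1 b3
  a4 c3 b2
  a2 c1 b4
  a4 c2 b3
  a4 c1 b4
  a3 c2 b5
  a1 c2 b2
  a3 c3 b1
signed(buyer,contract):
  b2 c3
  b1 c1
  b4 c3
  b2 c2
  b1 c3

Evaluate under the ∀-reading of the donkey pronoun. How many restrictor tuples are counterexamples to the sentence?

"him" takes "a buyer" as antecedent and "it" takes "a contract"; both are donkey pronouns co-varying with the restrictor.
Strong reading: for every (a,c,b) with drafted(a,c,b), signed(b,c).
Restrictor triples: (a1,c2,b2)→signed(b2,c2) ✓  (a2,c1,b2)→signed(b2,c1) ✗  (a2,c1,b3)→signed(b3,c1) ✗  (a2,c1,b4)→signed(b4,c1) ✗  (a2,c2,b2)→signed(b2,c2) ✓  (a3,c1,b5)→signed(b5,c1) ✗  (a3,c2,b5)→signed(b5,c2) ✗  (a3,c3,b1)→signed(b1,c3) ✓  (a4,c1,b4)→signed(b4,c1) ✗  (a4,c2,b3)→signed(b3,c2) ✗  (a4,c3,b2)→signed(b2,c3) ✓
Counterexamples (restrictor triples failing the scope): 7.

7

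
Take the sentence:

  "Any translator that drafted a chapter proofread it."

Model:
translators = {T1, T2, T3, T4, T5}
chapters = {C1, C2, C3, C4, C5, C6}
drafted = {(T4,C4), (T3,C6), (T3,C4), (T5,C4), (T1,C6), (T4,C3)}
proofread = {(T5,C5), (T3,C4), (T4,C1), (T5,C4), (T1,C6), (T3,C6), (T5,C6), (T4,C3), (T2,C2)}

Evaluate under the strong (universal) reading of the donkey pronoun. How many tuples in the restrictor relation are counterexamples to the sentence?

1

"it" takes "a chapter" as antecedent — a donkey pronoun bound across the clause boundary.
Strong reading: for every (t,c) with drafted(t,c), proofread(t,c).
Restrictor pairs: (T1,C6) ✓  (T3,C4) ✓  (T3,C6) ✓  (T4,C3) ✓  (T4,C4) ✗  (T5,C4) ✓
Counterexamples (restrictor pairs failing the scope): 1.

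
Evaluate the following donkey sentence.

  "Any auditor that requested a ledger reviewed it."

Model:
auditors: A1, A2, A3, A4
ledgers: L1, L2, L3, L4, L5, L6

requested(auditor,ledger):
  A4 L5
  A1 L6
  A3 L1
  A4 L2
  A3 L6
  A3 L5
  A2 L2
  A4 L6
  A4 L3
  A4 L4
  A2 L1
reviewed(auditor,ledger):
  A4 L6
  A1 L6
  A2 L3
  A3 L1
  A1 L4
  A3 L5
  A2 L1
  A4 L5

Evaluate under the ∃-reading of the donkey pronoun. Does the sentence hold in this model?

"it" takes "a ledger" as antecedent — a donkey pronoun bound across the clause boundary.
Weak reading: every auditor a with some requested-ledger has at least one requested-ledger l such that reviewed(a,l).
Per auditor: A1:✓  A2:✓  A3:✓  A4:✓
Every auditor in the restrictor has a witness.

True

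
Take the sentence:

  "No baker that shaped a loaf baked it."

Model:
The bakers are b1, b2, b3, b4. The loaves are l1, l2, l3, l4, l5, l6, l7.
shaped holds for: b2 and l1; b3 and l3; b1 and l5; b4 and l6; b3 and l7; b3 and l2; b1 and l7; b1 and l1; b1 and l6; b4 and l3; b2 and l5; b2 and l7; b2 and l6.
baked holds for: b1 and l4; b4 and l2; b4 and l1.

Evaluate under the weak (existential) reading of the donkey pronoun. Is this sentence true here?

True

"it" takes "a loaf" as antecedent — a donkey pronoun bound across the clause boundary.
Truth condition: for no (b,l) with shaped(b,l) does baked(b,l) hold.
Restrictor pairs — does the scope hold? (b1,l1):fails  (b1,l5):fails  (b1,l6):fails  (b1,l7):fails  (b2,l1):fails  (b2,l5):fails  (b2,l6):fails  (b2,l7):fails  (b3,l2):fails  (b3,l3):fails  (b3,l7):fails  (b4,l3):fails  (b4,l6):fails
Scope holds for no restrictor pair, so the sentence is true.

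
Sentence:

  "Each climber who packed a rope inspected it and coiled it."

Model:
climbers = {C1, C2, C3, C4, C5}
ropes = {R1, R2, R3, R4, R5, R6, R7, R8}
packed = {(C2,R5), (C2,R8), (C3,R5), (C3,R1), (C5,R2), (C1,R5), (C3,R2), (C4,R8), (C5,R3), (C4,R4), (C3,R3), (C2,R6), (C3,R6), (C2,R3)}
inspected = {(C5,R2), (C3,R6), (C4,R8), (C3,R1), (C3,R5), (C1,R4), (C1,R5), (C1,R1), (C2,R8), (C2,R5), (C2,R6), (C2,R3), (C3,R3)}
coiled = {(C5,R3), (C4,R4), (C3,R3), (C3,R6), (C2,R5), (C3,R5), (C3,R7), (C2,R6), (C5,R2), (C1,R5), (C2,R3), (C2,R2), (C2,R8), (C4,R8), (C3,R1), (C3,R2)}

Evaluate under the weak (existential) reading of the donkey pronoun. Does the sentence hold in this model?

True

"it" takes "a rope" as antecedent — a donkey pronoun bound across the clause boundary.
Weak reading: every climber c with some packed-rope has at least one packed-rope r such that inspected(c,r) ∧ coiled(c,r).
Per climber: C1:✓  C2:✓  C3:✓  C4:✓  C5:✓
Every climber in the restrictor has a witness.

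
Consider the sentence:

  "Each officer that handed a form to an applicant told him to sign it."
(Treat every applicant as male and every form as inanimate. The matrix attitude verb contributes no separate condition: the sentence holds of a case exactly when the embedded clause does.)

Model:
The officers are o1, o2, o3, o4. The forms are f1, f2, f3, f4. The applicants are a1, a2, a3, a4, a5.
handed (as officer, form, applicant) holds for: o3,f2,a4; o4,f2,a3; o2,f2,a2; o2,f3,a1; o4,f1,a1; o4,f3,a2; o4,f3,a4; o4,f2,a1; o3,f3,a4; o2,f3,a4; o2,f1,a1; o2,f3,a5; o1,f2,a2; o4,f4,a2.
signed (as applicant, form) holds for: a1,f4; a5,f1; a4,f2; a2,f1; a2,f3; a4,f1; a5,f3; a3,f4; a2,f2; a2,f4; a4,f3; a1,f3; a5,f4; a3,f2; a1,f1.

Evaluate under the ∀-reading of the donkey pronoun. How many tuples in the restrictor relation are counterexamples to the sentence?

"him" takes "an applicant" as antecedent and "it" takes "a form"; both are donkey pronouns co-varying with the restrictor.
Strong reading: for every (o,f,a) with handed(o,f,a), signed(a,f).
Restrictor triples: (o1,f2,a2)→signed(a2,f2) ✓  (o2,f1,a1)→signed(a1,f1) ✓  (o2,f2,a2)→signed(a2,f2) ✓  (o2,f3,a1)→signed(a1,f3) ✓  (o2,f3,a4)→signed(a4,f3) ✓  (o2,f3,a5)→signed(a5,f3) ✓  (o3,f2,a4)→signed(a4,f2) ✓  (o3,f3,a4)→signed(a4,f3) ✓  (o4,f1,a1)→signed(a1,f1) ✓  (o4,f2,a1)→signed(a1,f2) ✗  (o4,f2,a3)→signed(a3,f2) ✓  (o4,f3,a2)→signed(a2,f3) ✓  (o4,f3,a4)→signed(a4,f3) ✓  (o4,f4,a2)→signed(a2,f4) ✓
Counterexamples (restrictor triples failing the scope): 1.

1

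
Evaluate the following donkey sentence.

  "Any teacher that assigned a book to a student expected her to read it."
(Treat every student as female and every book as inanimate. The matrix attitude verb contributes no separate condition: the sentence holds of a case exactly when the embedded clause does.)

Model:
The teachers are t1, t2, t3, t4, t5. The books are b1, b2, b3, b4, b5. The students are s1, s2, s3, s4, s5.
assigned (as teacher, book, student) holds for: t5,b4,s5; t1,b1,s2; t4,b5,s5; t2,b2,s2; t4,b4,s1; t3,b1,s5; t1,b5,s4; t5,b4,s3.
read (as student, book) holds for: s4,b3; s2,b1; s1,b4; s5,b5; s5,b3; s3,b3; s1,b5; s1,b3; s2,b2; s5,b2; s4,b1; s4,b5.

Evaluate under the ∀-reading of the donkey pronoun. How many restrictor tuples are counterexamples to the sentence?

3

"her" takes "a student" as antecedent and "it" takes "a book"; both are donkey pronouns co-varying with the restrictor.
Strong reading: for every (t,b,s) with assigned(t,b,s), read(s,b).
Restrictor triples: (t1,b1,s2)→read(s2,b1) ✓  (t1,b5,s4)→read(s4,b5) ✓  (t2,b2,s2)→read(s2,b2) ✓  (t3,b1,s5)→read(s5,b1) ✗  (t4,b4,s1)→read(s1,b4) ✓  (t4,b5,s5)→read(s5,b5) ✓  (t5,b4,s3)→read(s3,b4) ✗  (t5,b4,s5)→read(s5,b4) ✗
Counterexamples (restrictor triples failing the scope): 3.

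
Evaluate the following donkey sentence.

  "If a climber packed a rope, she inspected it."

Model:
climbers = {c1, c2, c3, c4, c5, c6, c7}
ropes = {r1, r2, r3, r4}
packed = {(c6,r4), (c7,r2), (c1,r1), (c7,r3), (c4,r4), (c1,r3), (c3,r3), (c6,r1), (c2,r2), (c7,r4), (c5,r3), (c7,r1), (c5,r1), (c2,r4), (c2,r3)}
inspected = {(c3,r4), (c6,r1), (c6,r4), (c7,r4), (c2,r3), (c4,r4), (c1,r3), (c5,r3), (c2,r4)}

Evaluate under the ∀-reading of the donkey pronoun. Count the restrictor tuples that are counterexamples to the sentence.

7

"it" takes "a rope" as antecedent — a donkey pronoun bound across the clause boundary.
Strong reading: for every (c,r) with packed(c,r), inspected(c,r).
Restrictor pairs: (c1,r1) ✗  (c1,r3) ✓  (c2,r2) ✗  (c2,r3) ✓  (c2,r4) ✓  (c3,r3) ✗  (c4,r4) ✓  (c5,r1) ✗  (c5,r3) ✓  (c6,r1) ✓  (c6,r4) ✓  (c7,r1) ✗  (c7,r2) ✗  (c7,r3) ✗  (c7,r4) ✓
Counterexamples (restrictor pairs failing the scope): 7.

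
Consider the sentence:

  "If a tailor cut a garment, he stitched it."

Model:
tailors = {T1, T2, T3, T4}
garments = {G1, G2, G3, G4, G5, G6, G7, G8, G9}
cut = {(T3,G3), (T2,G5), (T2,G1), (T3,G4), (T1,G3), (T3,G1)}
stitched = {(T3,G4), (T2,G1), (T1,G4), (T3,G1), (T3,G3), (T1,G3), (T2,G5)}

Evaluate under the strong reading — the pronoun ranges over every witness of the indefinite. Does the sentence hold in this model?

"it" takes "a garment" as antecedent — a donkey pronoun bound across the clause boundary.
Strong reading: for every (t,g) with cut(t,g), stitched(t,g).
Restrictor pairs: (T1,G3) ✓  (T2,G1) ✓  (T2,G5) ✓  (T3,G1) ✓  (T3,G3) ✓  (T3,G4) ✓
Every restrictor pair satisfies the scope.

True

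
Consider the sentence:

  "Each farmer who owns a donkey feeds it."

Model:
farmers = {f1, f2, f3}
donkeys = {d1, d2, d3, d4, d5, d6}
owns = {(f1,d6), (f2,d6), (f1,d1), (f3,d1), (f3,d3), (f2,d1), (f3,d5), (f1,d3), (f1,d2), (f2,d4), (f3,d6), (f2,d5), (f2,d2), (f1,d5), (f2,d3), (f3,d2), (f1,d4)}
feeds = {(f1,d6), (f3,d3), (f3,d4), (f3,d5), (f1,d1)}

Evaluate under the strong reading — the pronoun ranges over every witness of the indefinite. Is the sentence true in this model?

False

"it" takes "a donkey" as antecedent — a donkey pronoun bound across the clause boundary.
Strong reading: for every (f,d) with owns(f,d), feeds(f,d).
Restrictor pairs: (f1,d1) ✓  (f1,d2) ✗  (f1,d3) ✗  (f1,d4) ✗  (f1,d5) ✗  (f1,d6) ✓  (f2,d1) ✗  (f2,d2) ✗  (f2,d3) ✗  (f2,d4) ✗  (f2,d5) ✗  (f2,d6) ✗  (f3,d1) ✗  (f3,d2) ✗  (f3,d3) ✓  (f3,d5) ✓  (f3,d6) ✗
Counterexample: (f1,d2) is in owns but fails the scope.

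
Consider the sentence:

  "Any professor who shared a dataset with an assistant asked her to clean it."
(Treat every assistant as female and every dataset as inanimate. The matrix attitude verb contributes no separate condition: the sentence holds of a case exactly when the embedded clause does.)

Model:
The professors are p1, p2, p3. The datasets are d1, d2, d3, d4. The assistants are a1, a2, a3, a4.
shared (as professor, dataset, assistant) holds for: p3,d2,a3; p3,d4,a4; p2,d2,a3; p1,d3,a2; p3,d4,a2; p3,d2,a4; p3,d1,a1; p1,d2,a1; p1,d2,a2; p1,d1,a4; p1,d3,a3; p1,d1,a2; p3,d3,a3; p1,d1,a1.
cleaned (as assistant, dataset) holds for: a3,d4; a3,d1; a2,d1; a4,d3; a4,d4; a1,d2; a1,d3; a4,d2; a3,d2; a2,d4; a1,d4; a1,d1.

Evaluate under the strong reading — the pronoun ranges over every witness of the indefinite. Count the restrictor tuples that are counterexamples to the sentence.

5

"her" takes "an assistant" as antecedent and "it" takes "a dataset"; both are donkey pronouns co-varying with the restrictor.
Strong reading: for every (p,d,a) with shared(p,d,a), cleaned(a,d).
Restrictor triples: (p1,d1,a1)→cleaned(a1,d1) ✓  (p1,d1,a2)→cleaned(a2,d1) ✓  (p1,d1,a4)→cleaned(a4,d1) ✗  (p1,d2,a1)→cleaned(a1,d2) ✓  (p1,d2,a2)→cleaned(a2,d2) ✗  (p1,d3,a2)→cleaned(a2,d3) ✗  (p1,d3,a3)→cleaned(a3,d3) ✗  (p2,d2,a3)→cleaned(a3,d2) ✓  (p3,d1,a1)→cleaned(a1,d1) ✓  (p3,d2,a3)→cleaned(a3,d2) ✓  (p3,d2,a4)→cleaned(a4,d2) ✓  (p3,d3,a3)→cleaned(a3,d3) ✗  (p3,d4,a2)→cleaned(a2,d4) ✓  (p3,d4,a4)→cleaned(a4,d4) ✓
Counterexamples (restrictor triples failing the scope): 5.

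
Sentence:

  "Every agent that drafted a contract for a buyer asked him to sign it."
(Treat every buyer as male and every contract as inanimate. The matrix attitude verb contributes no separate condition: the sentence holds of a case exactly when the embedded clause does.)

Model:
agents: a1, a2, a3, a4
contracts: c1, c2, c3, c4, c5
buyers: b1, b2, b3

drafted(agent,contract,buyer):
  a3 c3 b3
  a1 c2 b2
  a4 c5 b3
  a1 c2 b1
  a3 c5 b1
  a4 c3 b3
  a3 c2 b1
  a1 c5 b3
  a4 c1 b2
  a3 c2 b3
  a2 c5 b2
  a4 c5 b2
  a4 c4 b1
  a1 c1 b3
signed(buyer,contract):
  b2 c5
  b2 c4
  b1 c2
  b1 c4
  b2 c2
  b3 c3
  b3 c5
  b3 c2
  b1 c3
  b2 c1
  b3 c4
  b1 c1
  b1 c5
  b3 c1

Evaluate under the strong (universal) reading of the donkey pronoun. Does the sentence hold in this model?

"him" takes "a buyer" as antecedent and "it" takes "a contract"; both are donkey pronouns co-varying with the restrictor.
Strong reading: for every (a,c,b) with drafted(a,c,b), signed(b,c).
Restrictor triples: (a1,c1,b3)→signed(b3,c1) ✓  (a1,c2,b1)→signed(b1,c2) ✓  (a1,c2,b2)→signed(b2,c2) ✓  (a1,c5,b3)→signed(b3,c5) ✓  (a2,c5,b2)→signed(b2,c5) ✓  (a3,c2,b1)→signed(b1,c2) ✓  (a3,c2,b3)→signed(b3,c2) ✓  (a3,c3,b3)→signed(b3,c3) ✓  (a3,c5,b1)→signed(b1,c5) ✓  (a4,c1,b2)→signed(b2,c1) ✓  (a4,c3,b3)→signed(b3,c3) ✓  (a4,c4,b1)→signed(b1,c4) ✓  (a4,c5,b2)→signed(b2,c5) ✓  (a4,c5,b3)→signed(b3,c5) ✓
Every restrictor triple satisfies the scope.

True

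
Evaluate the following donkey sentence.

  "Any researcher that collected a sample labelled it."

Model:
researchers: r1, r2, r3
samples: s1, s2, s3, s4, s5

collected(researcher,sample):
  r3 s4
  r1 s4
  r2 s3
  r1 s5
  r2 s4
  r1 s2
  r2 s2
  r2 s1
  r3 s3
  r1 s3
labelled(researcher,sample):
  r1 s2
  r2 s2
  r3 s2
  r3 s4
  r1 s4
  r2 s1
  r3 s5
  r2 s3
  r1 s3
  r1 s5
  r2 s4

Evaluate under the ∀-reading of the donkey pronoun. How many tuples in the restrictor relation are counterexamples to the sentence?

"it" takes "a sample" as antecedent — a donkey pronoun bound across the clause boundary.
Strong reading: for every (r,s) with collected(r,s), labelled(r,s).
Restrictor pairs: (r1,s2) ✓  (r1,s3) ✓  (r1,s4) ✓  (r1,s5) ✓  (r2,s1) ✓  (r2,s2) ✓  (r2,s3) ✓  (r2,s4) ✓  (r3,s3) ✗  (r3,s4) ✓
Counterexamples (restrictor pairs failing the scope): 1.

1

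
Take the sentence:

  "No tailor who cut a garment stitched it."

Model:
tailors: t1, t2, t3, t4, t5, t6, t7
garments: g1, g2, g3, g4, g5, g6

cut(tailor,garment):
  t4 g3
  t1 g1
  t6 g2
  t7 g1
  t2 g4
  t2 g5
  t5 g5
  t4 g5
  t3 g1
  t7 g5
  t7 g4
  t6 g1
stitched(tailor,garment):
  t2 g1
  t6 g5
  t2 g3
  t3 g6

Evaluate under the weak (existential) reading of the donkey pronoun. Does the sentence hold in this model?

True

"it" takes "a garment" as antecedent — a donkey pronoun bound across the clause boundary.
Truth condition: for no (t,g) with cut(t,g) does stitched(t,g) hold.
Restrictor pairs — does the scope hold? (t1,g1):fails  (t2,g4):fails  (t2,g5):fails  (t3,g1):fails  (t4,g3):fails  (t4,g5):fails  (t5,g5):fails  (t6,g1):fails  (t6,g2):fails  (t7,g1):fails  (t7,g4):fails  (t7,g5):fails
Scope holds for no restrictor pair, so the sentence is true.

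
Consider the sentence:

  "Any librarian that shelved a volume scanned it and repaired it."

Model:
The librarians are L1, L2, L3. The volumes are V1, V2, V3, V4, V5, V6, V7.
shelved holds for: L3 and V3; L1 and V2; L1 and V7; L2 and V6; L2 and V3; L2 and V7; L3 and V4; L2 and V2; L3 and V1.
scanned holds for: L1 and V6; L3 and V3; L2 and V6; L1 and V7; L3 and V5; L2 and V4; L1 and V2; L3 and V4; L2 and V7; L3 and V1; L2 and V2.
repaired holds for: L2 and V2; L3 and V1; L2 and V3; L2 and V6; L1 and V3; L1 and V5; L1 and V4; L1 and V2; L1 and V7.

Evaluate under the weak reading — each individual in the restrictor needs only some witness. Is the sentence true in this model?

"it" takes "a volume" as antecedent — a donkey pronoun bound across the clause boundary.
Weak reading: every librarian l with some shelved-volume has at least one shelved-volume v such that scanned(l,v) ∧ repaired(l,v).
Per librarian: L1:✓  L2:✓  L3:✓
Every librarian in the restrictor has a witness.

True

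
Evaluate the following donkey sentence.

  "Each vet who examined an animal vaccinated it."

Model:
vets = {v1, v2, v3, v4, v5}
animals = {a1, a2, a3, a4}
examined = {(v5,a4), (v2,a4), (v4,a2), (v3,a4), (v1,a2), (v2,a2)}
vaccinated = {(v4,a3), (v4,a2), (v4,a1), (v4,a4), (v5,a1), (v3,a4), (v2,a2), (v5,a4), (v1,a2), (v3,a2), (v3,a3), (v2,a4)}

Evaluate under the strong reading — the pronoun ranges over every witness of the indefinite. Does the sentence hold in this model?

"it" takes "an animal" as antecedent — a donkey pronoun bound across the clause boundary.
Strong reading: for every (v,a) with examined(v,a), vaccinated(v,a).
Restrictor pairs: (v1,a2) ✓  (v2,a2) ✓  (v2,a4) ✓  (v3,a4) ✓  (v4,a2) ✓  (v5,a4) ✓
Every restrictor pair satisfies the scope.

True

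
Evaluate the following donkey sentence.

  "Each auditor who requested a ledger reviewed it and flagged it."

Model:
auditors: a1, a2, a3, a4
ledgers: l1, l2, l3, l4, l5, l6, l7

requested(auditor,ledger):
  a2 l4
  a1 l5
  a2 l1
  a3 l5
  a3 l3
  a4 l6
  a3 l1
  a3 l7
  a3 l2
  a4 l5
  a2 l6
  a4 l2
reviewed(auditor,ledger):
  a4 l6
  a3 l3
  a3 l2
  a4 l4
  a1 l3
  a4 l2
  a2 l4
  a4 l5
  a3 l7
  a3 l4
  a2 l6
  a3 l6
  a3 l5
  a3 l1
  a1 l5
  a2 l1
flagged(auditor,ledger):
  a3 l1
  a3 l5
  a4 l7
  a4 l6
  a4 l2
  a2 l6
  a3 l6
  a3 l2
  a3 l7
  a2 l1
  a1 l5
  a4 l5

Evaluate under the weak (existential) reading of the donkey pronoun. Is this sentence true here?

"it" takes "a ledger" as antecedent — a donkey pronoun bound across the clause boundary.
Weak reading: every auditor a with some requested-ledger has at least one requested-ledger l such that reviewed(a,l) ∧ flagged(a,l).
Per auditor: a1:✓  a2:✓  a3:✓  a4:✓
Every auditor in the restrictor has a witness.

True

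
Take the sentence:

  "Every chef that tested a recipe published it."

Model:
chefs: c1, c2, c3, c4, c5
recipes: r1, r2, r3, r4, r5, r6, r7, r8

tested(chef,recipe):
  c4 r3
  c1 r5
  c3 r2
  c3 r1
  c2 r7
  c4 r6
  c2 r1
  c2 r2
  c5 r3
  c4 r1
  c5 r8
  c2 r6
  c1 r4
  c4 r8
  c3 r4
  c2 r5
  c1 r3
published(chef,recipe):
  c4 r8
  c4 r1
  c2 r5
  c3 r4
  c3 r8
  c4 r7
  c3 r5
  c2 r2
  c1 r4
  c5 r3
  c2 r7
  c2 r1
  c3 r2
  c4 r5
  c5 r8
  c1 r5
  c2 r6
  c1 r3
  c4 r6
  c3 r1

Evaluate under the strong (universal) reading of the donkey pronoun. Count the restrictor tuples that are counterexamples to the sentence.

"it" takes "a recipe" as antecedent — a donkey pronoun bound across the clause boundary.
Strong reading: for every (c,r) with tested(c,r), published(c,r).
Restrictor pairs: (c1,r3) ✓  (c1,r4) ✓  (c1,r5) ✓  (c2,r1) ✓  (c2,r2) ✓  (c2,r5) ✓  (c2,r6) ✓  (c2,r7) ✓  (c3,r1) ✓  (c3,r2) ✓  (c3,r4) ✓  (c4,r1) ✓  (c4,r3) ✗  (c4,r6) ✓  (c4,r8) ✓  (c5,r3) ✓  (c5,r8) ✓
Counterexamples (restrictor pairs failing the scope): 1.

1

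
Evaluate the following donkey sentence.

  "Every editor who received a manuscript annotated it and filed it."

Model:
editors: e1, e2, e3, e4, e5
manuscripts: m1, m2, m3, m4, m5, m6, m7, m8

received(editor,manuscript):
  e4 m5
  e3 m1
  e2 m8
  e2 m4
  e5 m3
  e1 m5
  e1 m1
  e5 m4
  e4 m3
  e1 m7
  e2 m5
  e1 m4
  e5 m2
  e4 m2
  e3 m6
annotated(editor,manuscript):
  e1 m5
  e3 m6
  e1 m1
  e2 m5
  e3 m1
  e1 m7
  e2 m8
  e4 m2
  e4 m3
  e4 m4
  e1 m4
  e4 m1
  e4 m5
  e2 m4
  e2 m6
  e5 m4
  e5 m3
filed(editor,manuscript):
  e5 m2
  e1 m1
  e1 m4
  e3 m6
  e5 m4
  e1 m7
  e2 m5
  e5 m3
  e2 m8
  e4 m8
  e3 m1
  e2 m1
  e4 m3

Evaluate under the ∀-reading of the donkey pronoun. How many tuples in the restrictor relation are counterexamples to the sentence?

5

"it" takes "a manuscript" as antecedent — a donkey pronoun bound across the clause boundary.
Strong reading: for every (e,m) with received(e,m), annotated(e,m) ∧ filed(e,m).
Restrictor pairs: (e1,m1) ✓  (e1,m4) ✓  (e1,m5) ✗  (e1,m7) ✓  (e2,m4) ✗  (e2,m5) ✓  (e2,m8) ✓  (e3,m1) ✓  (e3,m6) ✓  (e4,m2) ✗  (e4,m3) ✓  (e4,m5) ✗  (e5,m2) ✗  (e5,m3) ✓  (e5,m4) ✓
Counterexamples (restrictor pairs failing the scope): 5.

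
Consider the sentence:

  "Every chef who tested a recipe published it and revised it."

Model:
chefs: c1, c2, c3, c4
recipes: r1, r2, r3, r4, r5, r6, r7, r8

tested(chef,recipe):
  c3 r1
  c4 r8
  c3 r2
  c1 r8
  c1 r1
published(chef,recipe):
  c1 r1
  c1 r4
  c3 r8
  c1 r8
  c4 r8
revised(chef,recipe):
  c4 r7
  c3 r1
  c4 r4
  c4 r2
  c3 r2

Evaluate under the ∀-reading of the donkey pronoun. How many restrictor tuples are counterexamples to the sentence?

5

"it" takes "a recipe" as antecedent — a donkey pronoun bound across the clause boundary.
Strong reading: for every (c,r) with tested(c,r), published(c,r) ∧ revised(c,r).
Restrictor pairs: (c1,r1) ✗  (c1,r8) ✗  (c3,r1) ✗  (c3,r2) ✗  (c4,r8) ✗
Counterexamples (restrictor pairs failing the scope): 5.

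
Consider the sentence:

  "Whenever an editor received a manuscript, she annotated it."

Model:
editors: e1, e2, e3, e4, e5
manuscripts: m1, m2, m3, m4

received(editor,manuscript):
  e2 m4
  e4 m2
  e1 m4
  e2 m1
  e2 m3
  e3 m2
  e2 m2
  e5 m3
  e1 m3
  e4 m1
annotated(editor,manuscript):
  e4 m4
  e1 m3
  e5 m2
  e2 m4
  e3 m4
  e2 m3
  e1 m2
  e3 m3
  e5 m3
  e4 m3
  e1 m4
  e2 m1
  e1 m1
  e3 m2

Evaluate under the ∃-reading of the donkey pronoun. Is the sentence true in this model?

"it" takes "a manuscript" as antecedent — a donkey pronoun bound across the clause boundary.
Weak reading: every editor e with some received-manuscript has at least one received-manuscript m such that annotated(e,m).
Per editor: e1:✓  e2:✓  e3:✓  e4:✗  e5:✓
e4 has no witness among its received-manuscripts.

False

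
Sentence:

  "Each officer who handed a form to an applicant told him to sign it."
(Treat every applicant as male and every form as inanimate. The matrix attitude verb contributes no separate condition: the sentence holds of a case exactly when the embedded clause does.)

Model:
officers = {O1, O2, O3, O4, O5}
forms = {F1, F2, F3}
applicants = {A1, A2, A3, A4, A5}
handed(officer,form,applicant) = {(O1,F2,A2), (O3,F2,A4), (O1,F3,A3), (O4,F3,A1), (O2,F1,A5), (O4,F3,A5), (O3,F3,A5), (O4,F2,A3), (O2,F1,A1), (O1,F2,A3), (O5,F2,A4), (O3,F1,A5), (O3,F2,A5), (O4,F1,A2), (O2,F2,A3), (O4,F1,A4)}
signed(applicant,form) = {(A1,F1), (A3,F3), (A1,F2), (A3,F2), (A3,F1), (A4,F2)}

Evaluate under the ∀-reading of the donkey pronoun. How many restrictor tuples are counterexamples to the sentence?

9

"him" takes "an applicant" as antecedent and "it" takes "a form"; both are donkey pronouns co-varying with the restrictor.
Strong reading: for every (o,f,a) with handed(o,f,a), signed(a,f).
Restrictor triples: (O1,F2,A2)→signed(A2,F2) ✗  (O1,F2,A3)→signed(A3,F2) ✓  (O1,F3,A3)→signed(A3,F3) ✓  (O2,F1,A1)→signed(A1,F1) ✓  (O2,F1,A5)→signed(A5,F1) ✗  (O2,F2,A3)→signed(A3,F2) ✓  (O3,F1,A5)→signed(A5,F1) ✗  (O3,F2,A4)→signed(A4,F2) ✓  (O3,F2,A5)→signed(A5,F2) ✗  (O3,F3,A5)→signed(A5,F3) ✗  (O4,F1,A2)→signed(A2,F1) ✗  (O4,F1,A4)→signed(A4,F1) ✗  (O4,F2,A3)→signed(A3,F2) ✓  (O4,F3,A1)→signed(A1,F3) ✗  (O4,F3,A5)→signed(A5,F3) ✗  (O5,F2,A4)→signed(A4,F2) ✓
Counterexamples (restrictor triples failing the scope): 9.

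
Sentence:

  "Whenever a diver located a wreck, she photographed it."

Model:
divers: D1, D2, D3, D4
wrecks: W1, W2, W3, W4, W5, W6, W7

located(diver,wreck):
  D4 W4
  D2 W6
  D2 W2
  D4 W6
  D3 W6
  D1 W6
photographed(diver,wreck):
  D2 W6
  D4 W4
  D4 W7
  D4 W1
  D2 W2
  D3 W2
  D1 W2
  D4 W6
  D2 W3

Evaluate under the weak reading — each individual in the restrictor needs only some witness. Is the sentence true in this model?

False

"it" takes "a wreck" as antecedent — a donkey pronoun bound across the clause boundary.
Weak reading: every diver d with some located-wreck has at least one located-wreck w such that photographed(d,w).
Per diver: D1:✗  D2:✓  D3:✗  D4:✓
D1 has no witness among its located-wrecks.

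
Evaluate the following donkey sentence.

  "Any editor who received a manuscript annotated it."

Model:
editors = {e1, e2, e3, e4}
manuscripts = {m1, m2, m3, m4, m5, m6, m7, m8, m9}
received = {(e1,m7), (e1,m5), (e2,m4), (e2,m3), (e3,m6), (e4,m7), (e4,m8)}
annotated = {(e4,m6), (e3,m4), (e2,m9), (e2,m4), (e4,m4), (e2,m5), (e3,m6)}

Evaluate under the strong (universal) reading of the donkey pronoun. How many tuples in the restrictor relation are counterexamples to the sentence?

5

"it" takes "a manuscript" as antecedent — a donkey pronoun bound across the clause boundary.
Strong reading: for every (e,m) with received(e,m), annotated(e,m).
Restrictor pairs: (e1,m5) ✗  (e1,m7) ✗  (e2,m3) ✗  (e2,m4) ✓  (e3,m6) ✓  (e4,m7) ✗  (e4,m8) ✗
Counterexamples (restrictor pairs failing the scope): 5.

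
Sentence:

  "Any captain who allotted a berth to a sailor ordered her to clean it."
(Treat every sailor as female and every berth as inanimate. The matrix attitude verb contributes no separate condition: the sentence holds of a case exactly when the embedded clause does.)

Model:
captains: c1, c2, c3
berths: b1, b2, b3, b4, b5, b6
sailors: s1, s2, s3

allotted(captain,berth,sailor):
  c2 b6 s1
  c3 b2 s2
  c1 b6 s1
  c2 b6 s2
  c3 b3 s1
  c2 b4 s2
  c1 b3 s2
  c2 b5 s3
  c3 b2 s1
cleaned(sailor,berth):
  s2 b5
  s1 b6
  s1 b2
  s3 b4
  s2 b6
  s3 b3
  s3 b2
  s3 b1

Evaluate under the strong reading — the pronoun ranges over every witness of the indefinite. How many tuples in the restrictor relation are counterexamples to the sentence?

5

"her" takes "a sailor" as antecedent and "it" takes "a berth"; both are donkey pronouns co-varying with the restrictor.
Strong reading: for every (c,b,s) with allotted(c,b,s), cleaned(s,b).
Restrictor triples: (c1,b3,s2)→cleaned(s2,b3) ✗  (c1,b6,s1)→cleaned(s1,b6) ✓  (c2,b4,s2)→cleaned(s2,b4) ✗  (c2,b5,s3)→cleaned(s3,b5) ✗  (c2,b6,s1)→cleaned(s1,b6) ✓  (c2,b6,s2)→cleaned(s2,b6) ✓  (c3,b2,s1)→cleaned(s1,b2) ✓  (c3,b2,s2)→cleaned(s2,b2) ✗  (c3,b3,s1)→cleaned(s1,b3) ✗
Counterexamples (restrictor triples failing the scope): 5.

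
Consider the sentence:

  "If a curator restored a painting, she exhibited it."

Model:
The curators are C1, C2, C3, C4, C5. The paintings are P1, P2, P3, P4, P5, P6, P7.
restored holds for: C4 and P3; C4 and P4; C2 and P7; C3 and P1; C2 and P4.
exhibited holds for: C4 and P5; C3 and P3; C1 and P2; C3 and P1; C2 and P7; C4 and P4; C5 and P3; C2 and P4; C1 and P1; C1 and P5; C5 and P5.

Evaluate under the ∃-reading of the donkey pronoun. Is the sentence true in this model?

True

"it" takes "a painting" as antecedent — a donkey pronoun bound across the clause boundary.
Weak reading: every curator c with some restored-painting has at least one restored-painting p such that exhibited(c,p).
Per curator: C2:✓  C3:✓  C4:✓
Every curator in the restrictor has a witness.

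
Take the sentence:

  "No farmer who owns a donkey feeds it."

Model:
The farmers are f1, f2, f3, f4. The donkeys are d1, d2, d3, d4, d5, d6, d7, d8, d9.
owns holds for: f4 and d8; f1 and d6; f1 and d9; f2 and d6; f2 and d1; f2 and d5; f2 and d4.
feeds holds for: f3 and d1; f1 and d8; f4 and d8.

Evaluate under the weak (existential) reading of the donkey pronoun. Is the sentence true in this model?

False

"it" takes "a donkey" as antecedent — a donkey pronoun bound across the clause boundary.
Truth condition: for no (f,d) with owns(f,d) does feeds(f,d) hold.
Restrictor pairs — does the scope hold? (f1,d6):fails  (f1,d9):fails  (f2,d1):fails  (f2,d4):fails  (f2,d5):fails  (f2,d6):fails  (f4,d8):holds
Scope holds for 1 pair(s), so the sentence is false.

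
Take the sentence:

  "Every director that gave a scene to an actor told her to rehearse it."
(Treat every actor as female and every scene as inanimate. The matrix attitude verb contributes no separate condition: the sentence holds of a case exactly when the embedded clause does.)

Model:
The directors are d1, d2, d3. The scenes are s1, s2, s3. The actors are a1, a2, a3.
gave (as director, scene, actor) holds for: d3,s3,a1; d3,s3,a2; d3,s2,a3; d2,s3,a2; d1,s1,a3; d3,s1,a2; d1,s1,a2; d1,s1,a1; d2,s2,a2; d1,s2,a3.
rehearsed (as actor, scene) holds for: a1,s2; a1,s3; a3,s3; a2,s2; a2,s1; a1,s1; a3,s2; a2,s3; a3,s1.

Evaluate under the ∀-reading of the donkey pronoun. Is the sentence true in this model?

True

"her" takes "an actor" as antecedent and "it" takes "a scene"; both are donkey pronouns co-varying with the restrictor.
Strong reading: for every (d,s,a) with gave(d,s,a), rehearsed(a,s).
Restrictor triples: (d1,s1,a1)→rehearsed(a1,s1) ✓  (d1,s1,a2)→rehearsed(a2,s1) ✓  (d1,s1,a3)→rehearsed(a3,s1) ✓  (d1,s2,a3)→rehearsed(a3,s2) ✓  (d2,s2,a2)→rehearsed(a2,s2) ✓  (d2,s3,a2)→rehearsed(a2,s3) ✓  (d3,s1,a2)→rehearsed(a2,s1) ✓  (d3,s2,a3)→rehearsed(a3,s2) ✓  (d3,s3,a1)→rehearsed(a1,s3) ✓  (d3,s3,a2)→rehearsed(a2,s3) ✓
Every restrictor triple satisfies the scope.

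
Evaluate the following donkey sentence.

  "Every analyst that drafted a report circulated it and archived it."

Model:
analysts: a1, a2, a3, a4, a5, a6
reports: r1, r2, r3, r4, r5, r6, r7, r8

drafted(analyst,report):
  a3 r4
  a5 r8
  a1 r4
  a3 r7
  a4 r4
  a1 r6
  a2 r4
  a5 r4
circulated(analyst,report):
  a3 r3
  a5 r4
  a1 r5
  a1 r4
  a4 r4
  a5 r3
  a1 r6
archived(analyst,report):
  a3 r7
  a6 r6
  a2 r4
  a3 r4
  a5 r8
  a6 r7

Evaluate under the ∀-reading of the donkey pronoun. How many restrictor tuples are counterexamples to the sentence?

"it" takes "a report" as antecedent — a donkey pronoun bound across the clause boundary.
Strong reading: for every (a,r) with drafted(a,r), circulated(a,r) ∧ archived(a,r).
Restrictor pairs: (a1,r4) ✗  (a1,r6) ✗  (a2,r4) ✗  (a3,r4) ✗  (a3,r7) ✗  (a4,r4) ✗  (a5,r4) ✗  (a5,r8) ✗
Counterexamples (restrictor pairs failing the scope): 8.

8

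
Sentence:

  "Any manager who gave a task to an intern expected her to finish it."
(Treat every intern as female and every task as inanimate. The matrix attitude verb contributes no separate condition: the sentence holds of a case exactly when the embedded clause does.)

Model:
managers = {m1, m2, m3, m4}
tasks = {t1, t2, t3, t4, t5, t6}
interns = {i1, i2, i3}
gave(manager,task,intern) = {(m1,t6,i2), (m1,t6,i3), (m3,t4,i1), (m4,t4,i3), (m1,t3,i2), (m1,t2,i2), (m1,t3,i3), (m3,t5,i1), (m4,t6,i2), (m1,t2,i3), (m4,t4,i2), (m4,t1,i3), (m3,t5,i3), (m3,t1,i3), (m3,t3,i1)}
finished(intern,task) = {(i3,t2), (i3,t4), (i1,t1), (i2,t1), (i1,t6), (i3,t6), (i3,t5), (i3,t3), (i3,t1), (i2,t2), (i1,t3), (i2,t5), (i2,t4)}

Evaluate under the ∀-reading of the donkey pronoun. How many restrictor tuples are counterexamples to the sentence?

"her" takes "an intern" as antecedent and "it" takes "a task"; both are donkey pronouns co-varying with the restrictor.
Strong reading: for every (m,t,i) with gave(m,t,i), finished(i,t).
Restrictor triples: (m1,t2,i2)→finished(i2,t2) ✓  (m1,t2,i3)→finished(i3,t2) ✓  (m1,t3,i2)→finished(i2,t3) ✗  (m1,t3,i3)→finished(i3,t3) ✓  (m1,t6,i2)→finished(i2,t6) ✗  (m1,t6,i3)→finished(i3,t6) ✓  (m3,t1,i3)→finished(i3,t1) ✓  (m3,t3,i1)→finished(i1,t3) ✓  (m3,t4,i1)→finished(i1,t4) ✗  (m3,t5,i1)→finished(i1,t5) ✗  (m3,t5,i3)→finished(i3,t5) ✓  (m4,t1,i3)→finished(i3,t1) ✓  (m4,t4,i2)→finished(i2,t4) ✓  (m4,t4,i3)→finished(i3,t4) ✓  (m4,t6,i2)→finished(i2,t6) ✗
Counterexamples (restrictor triples failing the scope): 5.

5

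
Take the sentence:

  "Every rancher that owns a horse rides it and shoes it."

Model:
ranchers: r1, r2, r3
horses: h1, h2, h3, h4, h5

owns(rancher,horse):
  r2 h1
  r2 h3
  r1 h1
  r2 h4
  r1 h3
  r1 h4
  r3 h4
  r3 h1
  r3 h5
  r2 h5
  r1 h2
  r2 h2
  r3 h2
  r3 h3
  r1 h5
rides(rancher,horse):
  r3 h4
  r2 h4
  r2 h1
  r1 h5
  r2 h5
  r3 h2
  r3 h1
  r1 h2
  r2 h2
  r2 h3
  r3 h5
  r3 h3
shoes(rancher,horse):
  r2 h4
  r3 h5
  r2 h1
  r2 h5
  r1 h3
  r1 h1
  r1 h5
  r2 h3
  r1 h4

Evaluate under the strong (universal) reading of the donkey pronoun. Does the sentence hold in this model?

False

"it" takes "a horse" as antecedent — a donkey pronoun bound across the clause boundary.
Strong reading: for every (r,h) with owns(r,h), rides(r,h) ∧ shoes(r,h).
Restrictor pairs: (r1,h1) ✗  (r1,h2) ✗  (r1,h3) ✗  (r1,h4) ✗  (r1,h5) ✓  (r2,h1) ✓  (r2,h2) ✗  (r2,h3) ✓  (r2,h4) ✓  (r2,h5) ✓  (r3,h1) ✗  (r3,h2) ✗  (r3,h3) ✗  (r3,h4) ✗  (r3,h5) ✓
Counterexample: (r1,h1) is in owns but fails the scope.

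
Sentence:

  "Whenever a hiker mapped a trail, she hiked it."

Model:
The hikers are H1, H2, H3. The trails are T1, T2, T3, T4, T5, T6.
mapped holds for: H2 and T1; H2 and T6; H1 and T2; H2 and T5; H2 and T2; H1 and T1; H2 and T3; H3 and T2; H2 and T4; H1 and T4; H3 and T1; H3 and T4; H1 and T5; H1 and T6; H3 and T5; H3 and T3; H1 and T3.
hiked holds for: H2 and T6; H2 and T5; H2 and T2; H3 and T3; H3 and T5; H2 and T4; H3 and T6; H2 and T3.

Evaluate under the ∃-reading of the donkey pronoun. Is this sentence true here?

"it" takes "a trail" as antecedent — a donkey pronoun bound across the clause boundary.
Weak reading: every hiker h with some mapped-trail has at least one mapped-trail t such that hiked(h,t).
Per hiker: H1:✗  H2:✓  H3:✓
H1 has no witness among its mapped-trails.

False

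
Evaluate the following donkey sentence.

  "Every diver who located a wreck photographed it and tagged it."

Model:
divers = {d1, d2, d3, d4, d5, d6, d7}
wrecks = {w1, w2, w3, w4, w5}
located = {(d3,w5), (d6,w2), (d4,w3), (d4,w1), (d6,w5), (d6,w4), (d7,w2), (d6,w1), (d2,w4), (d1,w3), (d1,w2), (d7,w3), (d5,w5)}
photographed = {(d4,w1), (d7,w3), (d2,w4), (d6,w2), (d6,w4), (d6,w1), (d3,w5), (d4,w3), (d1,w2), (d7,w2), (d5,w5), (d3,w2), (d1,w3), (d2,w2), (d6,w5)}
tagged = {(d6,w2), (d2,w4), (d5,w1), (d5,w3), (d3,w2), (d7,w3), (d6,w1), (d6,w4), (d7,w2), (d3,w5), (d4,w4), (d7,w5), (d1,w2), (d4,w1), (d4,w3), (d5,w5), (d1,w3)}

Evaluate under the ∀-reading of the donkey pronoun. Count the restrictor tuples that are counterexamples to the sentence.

"it" takes "a wreck" as antecedent — a donkey pronoun bound across the clause boundary.
Strong reading: for every (d,w) with located(d,w), photographed(d,w) ∧ tagged(d,w).
Restrictor pairs: (d1,w2) ✓  (d1,w3) ✓  (d2,w4) ✓  (d3,w5) ✓  (d4,w1) ✓  (d4,w3) ✓  (d5,w5) ✓  (d6,w1) ✓  (d6,w2) ✓  (d6,w4) ✓  (d6,w5) ✗  (d7,w2) ✓  (d7,w3) ✓
Counterexamples (restrictor pairs failing the scope): 1.

1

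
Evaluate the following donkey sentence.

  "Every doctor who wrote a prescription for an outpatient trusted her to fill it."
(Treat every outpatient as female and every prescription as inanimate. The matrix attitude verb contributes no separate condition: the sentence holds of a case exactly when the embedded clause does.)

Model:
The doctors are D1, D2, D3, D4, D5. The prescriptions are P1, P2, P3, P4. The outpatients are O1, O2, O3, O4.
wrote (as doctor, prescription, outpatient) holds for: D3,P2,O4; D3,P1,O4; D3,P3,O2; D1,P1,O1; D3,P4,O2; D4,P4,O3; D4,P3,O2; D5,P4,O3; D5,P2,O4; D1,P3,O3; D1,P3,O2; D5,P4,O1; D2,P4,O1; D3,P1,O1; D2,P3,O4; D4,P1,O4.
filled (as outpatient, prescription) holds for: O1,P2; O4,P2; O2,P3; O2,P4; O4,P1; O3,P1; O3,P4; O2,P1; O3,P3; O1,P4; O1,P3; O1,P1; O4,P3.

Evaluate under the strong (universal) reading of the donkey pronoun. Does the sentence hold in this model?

"her" takes "an outpatient" as antecedent and "it" takes "a prescription"; both are donkey pronouns co-varying with the restrictor.
Strong reading: for every (d,p,o) with wrote(d,p,o), filled(o,p).
Restrictor triples: (D1,P1,O1)→filled(O1,P1) ✓  (D1,P3,O2)→filled(O2,P3) ✓  (D1,P3,O3)→filled(O3,P3) ✓  (D2,P3,O4)→filled(O4,P3) ✓  (D2,P4,O1)→filled(O1,P4) ✓  (D3,P1,O1)→filled(O1,P1) ✓  (D3,P1,O4)→filled(O4,P1) ✓  (D3,P2,O4)→filled(O4,P2) ✓  (D3,P3,O2)→filled(O2,P3) ✓  (D3,P4,O2)→filled(O2,P4) ✓  (D4,P1,O4)→filled(O4,P1) ✓  (D4,P3,O2)→filled(O2,P3) ✓  (D4,P4,O3)→filled(O3,P4) ✓  (D5,P2,O4)→filled(O4,P2) ✓  (D5,P4,O1)→filled(O1,P4) ✓  (D5,P4,O3)→filled(O3,P4) ✓
Every restrictor triple satisfies the scope.

True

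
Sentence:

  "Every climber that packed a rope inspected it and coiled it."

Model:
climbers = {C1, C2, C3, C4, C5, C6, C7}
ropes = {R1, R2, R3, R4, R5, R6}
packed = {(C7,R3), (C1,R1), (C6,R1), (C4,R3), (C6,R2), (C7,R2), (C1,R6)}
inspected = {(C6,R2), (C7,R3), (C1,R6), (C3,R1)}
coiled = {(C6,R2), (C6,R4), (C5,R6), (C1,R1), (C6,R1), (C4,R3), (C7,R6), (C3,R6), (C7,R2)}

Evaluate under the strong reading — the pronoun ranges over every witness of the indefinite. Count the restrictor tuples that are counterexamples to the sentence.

6

"it" takes "a rope" as antecedent — a donkey pronoun bound across the clause boundary.
Strong reading: for every (c,r) with packed(c,r), inspected(c,r) ∧ coiled(c,r).
Restrictor pairs: (C1,R1) ✗  (C1,R6) ✗  (C4,R3) ✗  (C6,R1) ✗  (C6,R2) ✓  (C7,R2) ✗  (C7,R3) ✗
Counterexamples (restrictor pairs failing the scope): 6.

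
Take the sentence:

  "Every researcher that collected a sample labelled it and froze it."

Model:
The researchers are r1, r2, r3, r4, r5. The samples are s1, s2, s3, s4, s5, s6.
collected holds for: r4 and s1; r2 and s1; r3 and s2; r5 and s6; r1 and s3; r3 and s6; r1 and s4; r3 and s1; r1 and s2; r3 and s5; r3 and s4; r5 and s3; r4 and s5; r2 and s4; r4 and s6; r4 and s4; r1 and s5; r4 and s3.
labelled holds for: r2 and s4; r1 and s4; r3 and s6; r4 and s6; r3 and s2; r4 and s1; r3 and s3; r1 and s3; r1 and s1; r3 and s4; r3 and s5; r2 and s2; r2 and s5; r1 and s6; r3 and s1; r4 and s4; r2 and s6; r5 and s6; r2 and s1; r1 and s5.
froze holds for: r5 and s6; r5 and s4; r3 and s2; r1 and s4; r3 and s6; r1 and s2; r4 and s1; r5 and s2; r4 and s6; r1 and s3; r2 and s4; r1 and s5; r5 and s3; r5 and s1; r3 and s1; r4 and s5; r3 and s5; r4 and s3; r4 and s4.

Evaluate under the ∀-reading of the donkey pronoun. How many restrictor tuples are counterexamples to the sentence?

6

"it" takes "a sample" as antecedent — a donkey pronoun bound across the clause boundary.
Strong reading: for every (r,s) with collected(r,s), labelled(r,s) ∧ froze(r,s).
Restrictor pairs: (r1,s2) ✗  (r1,s3) ✓  (r1,s4) ✓  (r1,s5) ✓  (r2,s1) ✗  (r2,s4) ✓  (r3,s1) ✓  (r3,s2) ✓  (r3,s4) ✗  (r3,s5) ✓  (r3,s6) ✓  (r4,s1) ✓  (r4,s3) ✗  (r4,s4) ✓  (r4,s5) ✗  (r4,s6) ✓  (r5,s3) ✗  (r5,s6) ✓
Counterexamples (restrictor pairs failing the scope): 6.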